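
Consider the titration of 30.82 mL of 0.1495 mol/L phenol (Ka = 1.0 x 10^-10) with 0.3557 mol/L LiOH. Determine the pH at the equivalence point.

n(C6H5OH) = 0.1495 x 0.03082 = 0.004608 mol; V(LiOH) at equivalence = 0.004608/0.3557 = 0.01295 L.
At equivalence all the acid is converted to C6H5O-; total volume = 0.03082 + 0.01295 = 0.04377 L, so [C6H5O-] = 0.004608/0.04377 = 0.1053 M.
Kb = Kw/Ka = 1.0e-14 / 1.0 x 10^-10 = 0.000100.
[OH^-] = sqrt(Kb x [C6H5O-]) = sqrt(0.000100 x 0.1053) = 0.00324 M.
pOH = 2.49, so pH = 14.00 - 2.49 = 11.51.

11.51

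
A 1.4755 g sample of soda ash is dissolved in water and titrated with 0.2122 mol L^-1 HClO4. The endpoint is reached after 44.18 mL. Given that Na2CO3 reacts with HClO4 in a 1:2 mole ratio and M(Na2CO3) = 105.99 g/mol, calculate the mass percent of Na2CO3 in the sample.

n(HClO4) = 0.2122 x 0.04418 = 0.009375 mol.
n(Na2CO3) = 0.009375 / 2 = 0.004687 mol.
mass of Na2CO3 = 0.004687 x 105.99 = 0.4968 g.
% purity = 0.4968 / 1.4755 x 100 = 33.7%.

33.7%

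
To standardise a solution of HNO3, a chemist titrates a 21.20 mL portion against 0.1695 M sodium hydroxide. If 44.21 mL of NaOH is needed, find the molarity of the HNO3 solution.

n(NaOH) delivered = 0.1695 x 0.04421 = 0.007494 mol.
For a 1:1 reaction, n(HNO3) = 0.007494 mol.
[HNO3] = 0.007494 mol / 0.02120 L = 0.353 M.

0.353 M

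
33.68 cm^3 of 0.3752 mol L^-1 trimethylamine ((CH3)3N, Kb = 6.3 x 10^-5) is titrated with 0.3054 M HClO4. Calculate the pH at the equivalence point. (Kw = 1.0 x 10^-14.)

n((CH3)3N) = 0.3752 x 0.03368 = 0.01264 mol; V(HClO4) at equivalence = 0.01264/0.3054 = 0.04138 L.
At equivalence the base is fully converted to (CH3)3NH+; total volume = 0.07506 L, so [(CH3)3NH+] = 0.01264/0.07506 = 0.1684 M.
Ka((CH3)3NH+) = Kw/Kb = 1.0e-14 / 6.3 x 10^-5 = 1.59e-10.
[H^+] = sqrt(Ka x [(CH3)3NH+]) = sqrt(1.59e-10 x 0.1684) = 5.17e-6 M.
pH = -log(5.17e-6) = 5.29.

5.29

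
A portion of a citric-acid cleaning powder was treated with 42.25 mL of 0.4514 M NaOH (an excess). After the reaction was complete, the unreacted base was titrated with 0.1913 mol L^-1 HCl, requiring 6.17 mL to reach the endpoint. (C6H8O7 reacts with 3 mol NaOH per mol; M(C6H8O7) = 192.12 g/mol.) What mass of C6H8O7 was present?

Total n(NaOH) added = 0.4514 x 0.04225 = 0.01907 mol.
n(HCl) used = 0.1913 x 0.006170 = 0.001180 mol, which equals the excess n(NaOH).
So n(NaOH) consumed by the sample = 0.01907 - 0.001180 = 0.01789 mol.
n(C6H8O7) = 0.01789 / 3 = 0.005964 mol.
mass = 0.005964 mol x 192.12 g/mol = 1.15 g.

1.15 g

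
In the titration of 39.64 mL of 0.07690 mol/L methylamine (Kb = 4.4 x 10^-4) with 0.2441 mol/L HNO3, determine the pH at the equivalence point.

5.94

n(CH3NH2) = 0.07690 x 0.03964 = 0.003048 mol; V(HNO3) at equivalence = 0.003048/0.2441 = 0.01249 L.
At equivalence the base is fully converted to CH3NH3+; total volume = 0.05213 L, so [CH3NH3+] = 0.003048/0.05213 = 0.05848 M.
Ka(CH3NH3+) = Kw/Kb = 1.0e-14 / 4.4 x 10^-4 = 2.27e-11.
[H^+] = sqrt(Ka x [CH3NH3+]) = sqrt(2.27e-11 x 0.05848) = 1.15e-6 M.
pH = -log(1.15e-6) = 5.94.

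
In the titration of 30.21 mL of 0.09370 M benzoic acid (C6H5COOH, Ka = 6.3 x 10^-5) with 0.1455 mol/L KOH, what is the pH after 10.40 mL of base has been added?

4.26

Initial n(C6H5COOH) = 0.09370 x 0.03021 = 0.002831 mol.
n(KOH) added = 0.1455 x 0.01040 = 0.001513 mol, converting that many moles of C6H5COOH to C6H5COO-.
Remaining n(C6H5COOH) = 0.001317 mol; n(C6H5COO-) = 0.001513 mol.
By Henderson-Hasselbalch, pH = pKa + log([A^-]/[HA]) = 4.20 + log(0.001513/0.001317) = 4.20 + (+0.06) = 4.26.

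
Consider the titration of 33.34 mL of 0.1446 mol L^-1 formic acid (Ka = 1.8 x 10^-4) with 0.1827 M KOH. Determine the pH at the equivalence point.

n(HCOOH) = 0.1446 x 0.03334 = 0.004821 mol; V(KOH) at equivalence = 0.004821/0.1827 = 0.02639 L.
At equivalence all the acid is converted to HCOO-; total volume = 0.03334 + 0.02639 = 0.05973 L, so [HCOO-] = 0.004821/0.05973 = 0.08072 M.
Kb = Kw/Ka = 1.0e-14 / 1.8 x 10^-4 = 5.56e-11.
[OH^-] = sqrt(Kb x [HCOO-]) = sqrt(5.56e-11 x 0.08072) = 2.12e-6 M.
pOH = 5.67, so pH = 14.00 - 5.67 = 8.33.

8.33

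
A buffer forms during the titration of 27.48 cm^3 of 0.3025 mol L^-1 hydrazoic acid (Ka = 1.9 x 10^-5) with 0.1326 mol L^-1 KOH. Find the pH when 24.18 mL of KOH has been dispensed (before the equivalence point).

4.52

Initial n(HN3) = 0.3025 x 0.02748 = 0.008313 mol.
n(KOH) added = 0.1326 x 0.02418 = 0.003206 mol, converting that many moles of HN3 to N3-.
Remaining n(HN3) = 0.005106 mol; n(N3-) = 0.003206 mol.
By Henderson-Hasselbalch, pH = pKa + log([A^-]/[HA]) = 4.72 + log(0.003206/0.005106) = 4.72 + (-0.20) = 4.52.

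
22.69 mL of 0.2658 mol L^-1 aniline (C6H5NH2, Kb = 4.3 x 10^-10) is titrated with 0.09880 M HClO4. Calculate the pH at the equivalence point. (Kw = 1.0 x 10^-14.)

n(C6H5NH2) = 0.2658 x 0.02269 = 0.006031 mol; V(HClO4) at equivalence = 0.006031/0.09880 = 0.06104 L.
At equivalence the base is fully converted to C6H5NH3+; total volume = 0.08373 L, so [C6H5NH3+] = 0.006031/0.08373 = 0.07203 M.
Ka(C6H5NH3+) = Kw/Kb = 1.0e-14 / 4.3 x 10^-10 = 2.33e-5.
[H^+] = sqrt(Ka x [C6H5NH3+]) = sqrt(2.33e-5 x 0.07203) = 0.00129 M.
pH = -log(0.00129) = 2.89.

2.89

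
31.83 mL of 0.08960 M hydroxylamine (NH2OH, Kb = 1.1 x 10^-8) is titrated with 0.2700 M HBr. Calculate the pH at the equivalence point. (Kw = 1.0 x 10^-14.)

3.61

n(NH2OH) = 0.08960 x 0.03183 = 0.002852 mol; V(HBr) at equivalence = 0.002852/0.2700 = 0.01056 L.
At equivalence the base is fully converted to NH3OH+; total volume = 0.04239 L, so [NH3OH+] = 0.002852/0.04239 = 0.06727 M.
Ka(NH3OH+) = Kw/Kb = 1.0e-14 / 1.1 x 10^-8 = 9.09e-7.
[H^+] = sqrt(Ka x [NH3OH+]) = sqrt(9.09e-7 x 0.06727) = 0.000247 M.
pH = -log(0.000247) = 3.61.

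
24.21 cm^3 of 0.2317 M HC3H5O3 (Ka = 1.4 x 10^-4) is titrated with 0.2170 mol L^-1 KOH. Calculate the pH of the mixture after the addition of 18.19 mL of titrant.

4.23

Initial n(HC3H5O3) = 0.2317 x 0.02421 = 0.005609 mol.
n(KOH) added = 0.2170 x 0.01819 = 0.003947 mol, converting that many moles of HC3H5O3 to C3H5O3-.
Remaining n(HC3H5O3) = 0.001662 mol; n(C3H5O3-) = 0.003947 mol.
By Henderson-Hasselbalch, pH = pKa + log([A^-]/[HA]) = 3.85 + log(0.003947/0.001662) = 3.85 + (+0.38) = 4.23.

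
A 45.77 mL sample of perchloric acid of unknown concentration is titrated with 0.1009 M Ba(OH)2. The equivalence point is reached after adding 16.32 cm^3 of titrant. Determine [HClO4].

0.0720 M

n(Ba(OH)2) delivered = 0.1009 x 0.01632 = 0.001647 mol.
The reaction is 2 HClO4 + 1 Ba(OH)2, so n(HClO4) = 0.001647 x 2/1 = 0.003293 mol.
[HClO4] = 0.003293 mol / 0.04577 L = 0.0720 M.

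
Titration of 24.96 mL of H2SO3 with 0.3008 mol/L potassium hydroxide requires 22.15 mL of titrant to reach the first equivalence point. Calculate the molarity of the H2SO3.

n(KOH) = 0.3008 x 0.02215 = 0.006663 mol.
At the first equivalence point, 1 mol OH^- react per mol H2SO3, so n(H2SO3) = 0.006663 / 1 = 0.006663 mol.
[H2SO3] = 0.006663 / 0.02496 L = 0.267 M.

0.267 M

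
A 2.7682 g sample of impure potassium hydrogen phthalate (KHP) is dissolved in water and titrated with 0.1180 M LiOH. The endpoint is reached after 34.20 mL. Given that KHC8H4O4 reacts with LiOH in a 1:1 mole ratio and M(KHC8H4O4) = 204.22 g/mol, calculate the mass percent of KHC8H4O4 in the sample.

n(LiOH) = 0.1180 x 0.03420 = 0.004036 mol.
n(KHC8H4O4) = 0.004036 / 1 = 0.004036 mol.
mass of KHC8H4O4 = 0.004036 x 204.22 = 0.8242 g.
% purity = 0.8242 / 2.7682 x 100 = 29.8%.

29.8%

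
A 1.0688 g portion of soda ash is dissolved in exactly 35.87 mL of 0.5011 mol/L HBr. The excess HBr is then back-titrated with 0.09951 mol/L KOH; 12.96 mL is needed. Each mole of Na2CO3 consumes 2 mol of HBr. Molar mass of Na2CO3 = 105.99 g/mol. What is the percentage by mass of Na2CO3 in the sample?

Total n(HBr) added = 0.5011 x 0.03587 = 0.01797 mol.
n(KOH) used = 0.09951 x 0.01296 = 0.001290 mol, which equals the excess n(HBr).
So n(HBr) consumed by the sample = 0.01797 - 0.001290 = 0.01668 mol.
n(Na2CO3) = 0.01668 / 2 = 0.008342 mol.
mass Na2CO3 = 0.008342 x 105.99 = 0.8842 g, so %Na2CO3 = 0.8842/1.0688 x 100 = 82.7%.

82.7%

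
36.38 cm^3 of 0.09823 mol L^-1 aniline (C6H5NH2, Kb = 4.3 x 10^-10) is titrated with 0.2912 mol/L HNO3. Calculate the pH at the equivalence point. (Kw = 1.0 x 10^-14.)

2.88

n(C6H5NH2) = 0.09823 x 0.03638 = 0.003574 mol; V(HNO3) at equivalence = 0.003574/0.2912 = 0.01227 L.
At equivalence the base is fully converted to C6H5NH3+; total volume = 0.04865 L, so [C6H5NH3+] = 0.003574/0.04865 = 0.07345 M.
Ka(C6H5NH3+) = Kw/Kb = 1.0e-14 / 4.3 x 10^-10 = 2.33e-5.
[H^+] = sqrt(Ka x [C6H5NH3+]) = sqrt(2.33e-5 x 0.07345) = 0.00131 M.
pH = -log(0.00131) = 2.88.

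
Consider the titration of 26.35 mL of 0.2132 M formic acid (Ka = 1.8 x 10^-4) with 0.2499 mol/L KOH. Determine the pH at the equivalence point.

n(HCOOH) = 0.2132 x 0.02635 = 0.005618 mol; V(KOH) at equivalence = 0.005618/0.2499 = 0.02248 L.
At equivalence all the acid is converted to HCOO-; total volume = 0.02635 + 0.02248 = 0.04883 L, so [HCOO-] = 0.005618/0.04883 = 0.1150 M.
Kb = Kw/Ka = 1.0e-14 / 1.8 x 10^-4 = 5.56e-11.
[OH^-] = sqrt(Kb x [HCOO-]) = sqrt(5.56e-11 x 0.1150) = 2.53e-6 M.
pOH = 5.60, so pH = 14.00 - 5.60 = 8.40.

8.40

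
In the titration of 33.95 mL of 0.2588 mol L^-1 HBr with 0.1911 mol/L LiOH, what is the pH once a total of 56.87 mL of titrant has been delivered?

12.36

n(acid) = 0.2588 x 0.03395 = 0.008786 mol; n(LiOH) added = 0.1911 x 0.05687 = 0.01087 mol.
Base is in excess by 0.01087 - 0.008786 = 0.002082 mol in a total volume of 0.09082 L.
[OH^-] = 0.002082/0.09082 = 0.02292 M, so pOH = 1.64 and pH = 14.00 - 1.64 = 12.36.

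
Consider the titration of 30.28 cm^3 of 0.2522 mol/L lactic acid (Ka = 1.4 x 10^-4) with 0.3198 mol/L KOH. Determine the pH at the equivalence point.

8.50

n(HC3H5O3) = 0.2522 x 0.03028 = 0.007637 mol; V(KOH) at equivalence = 0.007637/0.3198 = 0.02388 L.
At equivalence all the acid is converted to C3H5O3-; total volume = 0.03028 + 0.02388 = 0.05416 L, so [C3H5O3-] = 0.007637/0.05416 = 0.1410 M.
Kb = Kw/Ka = 1.0e-14 / 1.4 x 10^-4 = 7.14e-11.
[OH^-] = sqrt(Kb x [C3H5O3-]) = sqrt(7.14e-11 x 0.1410) = 3.17e-6 M.
pOH = 5.50, so pH = 14.00 - 5.50 = 8.50.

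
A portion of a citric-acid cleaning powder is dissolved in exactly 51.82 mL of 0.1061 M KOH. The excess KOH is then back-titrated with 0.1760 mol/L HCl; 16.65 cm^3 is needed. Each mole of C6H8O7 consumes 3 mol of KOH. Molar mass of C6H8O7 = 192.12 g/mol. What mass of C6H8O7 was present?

Total n(KOH) added = 0.1061 x 0.05182 = 0.005498 mol.
n(HCl) used = 0.1760 x 0.01665 = 0.002930 mol, which equals the excess n(KOH).
So n(KOH) consumed by the sample = 0.005498 - 0.002930 = 0.002568 mol.
n(C6H8O7) = 0.002568 / 3 = 0.0008559 mol.
mass = 0.0008559 mol x 192.12 g/mol = 0.164 g.

0.164 g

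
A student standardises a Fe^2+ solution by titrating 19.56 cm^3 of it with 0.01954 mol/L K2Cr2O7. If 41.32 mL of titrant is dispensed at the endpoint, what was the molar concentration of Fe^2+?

n(K2Cr2O7) = 0.01954 x 0.04132 = 0.0008074 mol.
From the balanced equation, 1 mol K2Cr2O7 reacts with 6 mol Fe^2+, so n(Fe^2+) = 0.0008074 x 6/1 = 0.004844 mol.
[Fe^2+] = 0.004844 / 0.01956 L = 0.248 M.

0.248 M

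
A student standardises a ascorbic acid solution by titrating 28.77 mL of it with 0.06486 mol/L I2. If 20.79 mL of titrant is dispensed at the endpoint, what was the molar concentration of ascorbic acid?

0.0469 M

n(I2) = 0.06486 x 0.02079 = 0.001348 mol.
From the balanced equation, 1 mol I2 reacts with 1 mol ascorbic acid, so n(ascorbic acid) = 0.001348 x 1/1 = 0.001348 mol.
[ascorbic acid] = 0.001348 / 0.02877 L = 0.0469 M.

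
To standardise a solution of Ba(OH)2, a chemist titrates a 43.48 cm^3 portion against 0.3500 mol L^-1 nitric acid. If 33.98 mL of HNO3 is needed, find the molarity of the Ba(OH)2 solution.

0.137 M

n(HNO3) delivered = 0.3500 x 0.03398 = 0.01189 mol.
The reaction is 1 Ba(OH)2 + 2 HNO3, so n(Ba(OH)2) = 0.01189 x 1/2 = 0.005946 mol.
[Ba(OH)2] = 0.005946 mol / 0.04348 L = 0.137 M.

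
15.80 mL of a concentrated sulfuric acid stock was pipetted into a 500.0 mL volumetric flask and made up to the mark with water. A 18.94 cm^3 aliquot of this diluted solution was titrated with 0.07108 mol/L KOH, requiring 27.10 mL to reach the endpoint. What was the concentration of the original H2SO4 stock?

1.61 M

n(KOH) = 0.07108 x 0.02710 = 0.001926 mol.
n(H2SO4) in the aliquot = 0.001926 x 1/2 = 0.0009631 mol.
[diluted H2SO4] = 0.0009631 / 0.01894 = 0.05085 M.
Dilution factor = 500.0/15.80 = 31.65, so [stock] = 0.05085 x 31.65 = 1.61 M.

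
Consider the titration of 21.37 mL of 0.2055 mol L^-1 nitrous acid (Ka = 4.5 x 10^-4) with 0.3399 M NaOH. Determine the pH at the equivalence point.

8.23

n(HNO2) = 0.2055 x 0.02137 = 0.004392 mol; V(NaOH) at equivalence = 0.004392/0.3399 = 0.01292 L.
At equivalence all the acid is converted to NO2-; total volume = 0.02137 + 0.01292 = 0.03429 L, so [NO2-] = 0.004392/0.03429 = 0.1281 M.
Kb = Kw/Ka = 1.0e-14 / 4.5 x 10^-4 = 2.22e-11.
[OH^-] = sqrt(Kb x [NO2-]) = sqrt(2.22e-11 x 0.1281) = 1.69e-6 M.
pOH = 5.77, so pH = 14.00 - 5.77 = 8.23.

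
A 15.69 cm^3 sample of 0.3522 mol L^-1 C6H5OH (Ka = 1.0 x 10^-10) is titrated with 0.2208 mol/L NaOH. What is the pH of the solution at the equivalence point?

n(C6H5OH) = 0.3522 x 0.01569 = 0.005526 mol; V(NaOH) at equivalence = 0.005526/0.2208 = 0.02503 L.
At equivalence all the acid is converted to C6H5O-; total volume = 0.01569 + 0.02503 = 0.04072 L, so [C6H5O-] = 0.005526/0.04072 = 0.1357 M.
Kb = Kw/Ka = 1.0e-14 / 1.0 x 10^-10 = 0.000100.
[OH^-] = sqrt(Kb x [C6H5O-]) = sqrt(0.000100 x 0.1357) = 0.00368 M.
pOH = 2.43, so pH = 14.00 - 2.43 = 11.57.

11.57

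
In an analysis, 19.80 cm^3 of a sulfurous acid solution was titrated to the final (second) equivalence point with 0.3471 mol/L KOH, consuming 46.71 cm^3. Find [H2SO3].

0.409 M

n(KOH) = 0.3471 x 0.04671 = 0.01621 mol.
At the final (second) equivalence point, 2 mol OH^- react per mol H2SO3, so n(H2SO3) = 0.01621 / 2 = 0.008107 mol.
[H2SO3] = 0.008107 / 0.01980 L = 0.409 M.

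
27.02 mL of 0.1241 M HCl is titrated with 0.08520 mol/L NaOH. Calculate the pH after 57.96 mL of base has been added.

12.27

n(acid) = 0.1241 x 0.02702 = 0.003353 mol; n(NaOH) added = 0.08520 x 0.05796 = 0.004938 mol.
Base is in excess by 0.004938 - 0.003353 = 0.001585 mol in a total volume of 0.08498 L.
[OH^-] = 0.001585/0.08498 = 0.01865 M, so pOH = 1.73 and pH = 14.00 - 1.73 = 12.27.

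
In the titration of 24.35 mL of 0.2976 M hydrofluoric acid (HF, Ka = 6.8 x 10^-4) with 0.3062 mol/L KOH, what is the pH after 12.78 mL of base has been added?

Initial n(HF) = 0.2976 x 0.02435 = 0.007247 mol.
n(KOH) added = 0.3062 x 0.01278 = 0.003913 mol, converting that many moles of HF to F-.
Remaining n(HF) = 0.003333 mol; n(F-) = 0.003913 mol.
By Henderson-Hasselbalch, pH = pKa + log([A^-]/[HA]) = 3.17 + log(0.003913/0.003333) = 3.17 + (+0.07) = 3.24.

3.24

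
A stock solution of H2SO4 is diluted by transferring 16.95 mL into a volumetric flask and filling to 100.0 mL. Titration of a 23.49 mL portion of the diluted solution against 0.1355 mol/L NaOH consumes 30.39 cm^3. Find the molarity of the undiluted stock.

n(NaOH) = 0.1355 x 0.03039 = 0.004118 mol.
n(H2SO4) in the aliquot = 0.004118 x 1/2 = 0.002059 mol.
[diluted H2SO4] = 0.002059 / 0.02349 = 0.08765 M.
Dilution factor = 100.0/16.95 = 5.900, so [stock] = 0.08765 x 5.900 = 0.517 M.

0.517 M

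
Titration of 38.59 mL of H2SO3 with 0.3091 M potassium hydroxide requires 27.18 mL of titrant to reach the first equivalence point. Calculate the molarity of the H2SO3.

n(KOH) = 0.3091 x 0.02718 = 0.008401 mol.
At the first equivalence point, 1 mol OH^- react per mol H2SO3, so n(H2SO3) = 0.008401 / 1 = 0.008401 mol.
[H2SO3] = 0.008401 / 0.03859 L = 0.218 M.

0.218 M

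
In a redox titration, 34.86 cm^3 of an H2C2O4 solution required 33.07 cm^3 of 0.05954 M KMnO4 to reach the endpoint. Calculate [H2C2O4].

n(KMnO4) = 0.05954 x 0.03307 = 0.001969 mol.
From the balanced equation, 2 mol KMnO4 reacts with 5 mol H2C2O4, so n(H2C2O4) = 0.001969 x 5/2 = 0.004922 mol.
[H2C2O4] = 0.004922 / 0.03486 L = 0.141 M.

0.141 M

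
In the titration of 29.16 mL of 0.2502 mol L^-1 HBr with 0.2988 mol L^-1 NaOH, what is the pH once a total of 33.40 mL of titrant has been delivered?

n(acid) = 0.2502 x 0.02916 = 0.007296 mol; n(NaOH) added = 0.2988 x 0.03340 = 0.009980 mol.
Base is in excess by 0.009980 - 0.007296 = 0.002684 mol in a total volume of 0.06256 L.
[OH^-] = 0.002684/0.06256 = 0.04290 M, so pOH = 1.37 and pH = 14.00 - 1.37 = 12.63.

12.63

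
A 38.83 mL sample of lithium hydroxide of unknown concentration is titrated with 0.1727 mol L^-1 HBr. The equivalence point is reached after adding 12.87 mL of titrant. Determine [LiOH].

0.0572 M

n(HBr) delivered = 0.1727 x 0.01287 = 0.002223 mol.
For a 1:1 reaction, n(LiOH) = 0.002223 mol.
[LiOH] = 0.002223 mol / 0.03883 L = 0.0572 M.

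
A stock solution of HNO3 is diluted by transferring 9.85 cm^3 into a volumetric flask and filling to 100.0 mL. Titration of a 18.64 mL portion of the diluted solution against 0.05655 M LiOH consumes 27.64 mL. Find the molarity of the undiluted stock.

n(LiOH) = 0.05655 x 0.02764 = 0.001563 mol.
n(HNO3) in the aliquot = 0.001563 mol.
[diluted HNO3] = 0.001563 / 0.01864 = 0.08385 M.
Dilution factor = 100.0/9.850 = 10.15, so [stock] = 0.08385 x 10.15 = 0.851 M.

0.851 M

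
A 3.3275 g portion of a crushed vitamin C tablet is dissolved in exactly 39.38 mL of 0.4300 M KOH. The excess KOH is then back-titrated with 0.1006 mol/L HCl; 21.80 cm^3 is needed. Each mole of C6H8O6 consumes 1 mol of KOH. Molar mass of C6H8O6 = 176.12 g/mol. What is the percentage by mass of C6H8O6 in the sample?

78.0%

Total n(KOH) added = 0.4300 x 0.03938 = 0.01693 mol.
n(HCl) used = 0.1006 x 0.02180 = 0.002193 mol, which equals the excess n(KOH).
So n(KOH) consumed by the sample = 0.01693 - 0.002193 = 0.01474 mol.
n(C6H8O6) = 0.01474 / 1 = 0.01474 mol.
mass C6H8O6 = 0.01474 x 176.12 = 2.596 g, so %C6H8O6 = 2.596/3.3275 x 100 = 78.0%.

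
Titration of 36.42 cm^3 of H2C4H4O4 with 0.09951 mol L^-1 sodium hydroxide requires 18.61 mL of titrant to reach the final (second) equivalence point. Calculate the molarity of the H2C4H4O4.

0.0254 M

n(NaOH) = 0.09951 x 0.01861 = 0.001852 mol.
At the final (second) equivalence point, 2 mol OH^- react per mol H2C4H4O4, so n(H2C4H4O4) = 0.001852 / 2 = 0.0009259 mol.
[H2C4H4O4] = 0.0009259 / 0.03642 L = 0.0254 M.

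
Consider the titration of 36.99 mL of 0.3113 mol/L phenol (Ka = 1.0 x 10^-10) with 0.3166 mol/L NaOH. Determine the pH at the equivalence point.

11.60

n(C6H5OH) = 0.3113 x 0.03699 = 0.01151 mol; V(NaOH) at equivalence = 0.01151/0.3166 = 0.03637 L.
At equivalence all the acid is converted to C6H5O-; total volume = 0.03699 + 0.03637 = 0.07336 L, so [C6H5O-] = 0.01151/0.07336 = 0.1570 M.
Kb = Kw/Ka = 1.0e-14 / 1.0 x 10^-10 = 0.000100.
[OH^-] = sqrt(Kb x [C6H5O-]) = sqrt(0.000100 x 0.1570) = 0.00396 M.
pOH = 2.40, so pH = 14.00 - 2.40 = 11.60.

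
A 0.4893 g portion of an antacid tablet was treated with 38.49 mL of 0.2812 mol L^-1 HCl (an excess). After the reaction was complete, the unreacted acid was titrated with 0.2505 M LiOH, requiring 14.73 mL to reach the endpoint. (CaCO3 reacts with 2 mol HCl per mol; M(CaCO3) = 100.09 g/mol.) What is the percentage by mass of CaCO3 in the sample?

Total n(HCl) added = 0.2812 x 0.03849 = 0.01082 mol.
n(LiOH) used = 0.2505 x 0.01473 = 0.003690 mol, which equals the excess n(HCl).
So n(HCl) consumed by the sample = 0.01082 - 0.003690 = 0.007134 mol.
n(CaCO3) = 0.007134 / 2 = 0.003567 mol.
mass CaCO3 = 0.003567 x 100.09 = 0.3570 g, so %CaCO3 = 0.3570/0.4893 x 100 = 73.0%.

73.0%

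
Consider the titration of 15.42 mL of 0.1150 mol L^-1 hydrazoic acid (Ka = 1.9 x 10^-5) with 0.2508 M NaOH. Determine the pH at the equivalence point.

8.81

n(HN3) = 0.1150 x 0.01542 = 0.001773 mol; V(NaOH) at equivalence = 0.001773/0.2508 = 0.007071 L.
At equivalence all the acid is converted to N3-; total volume = 0.01542 + 0.007071 = 0.02249 L, so [N3-] = 0.001773/0.02249 = 0.07885 M.
Kb = Kw/Ka = 1.0e-14 / 1.9 x 10^-5 = 5.26e-10.
[OH^-] = sqrt(Kb x [N3-]) = sqrt(5.26e-10 x 0.07885) = 6.44e-6 M.
pOH = 5.19, so pH = 14.00 - 5.19 = 8.81.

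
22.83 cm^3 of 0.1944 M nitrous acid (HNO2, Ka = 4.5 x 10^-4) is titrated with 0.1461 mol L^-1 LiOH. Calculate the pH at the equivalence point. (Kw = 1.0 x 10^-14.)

8.13

n(HNO2) = 0.1944 x 0.02283 = 0.004438 mol; V(LiOH) at equivalence = 0.004438/0.1461 = 0.03038 L.
At equivalence all the acid is converted to NO2-; total volume = 0.02283 + 0.03038 = 0.05321 L, so [NO2-] = 0.004438/0.05321 = 0.08341 M.
Kb = Kw/Ka = 1.0e-14 / 4.5 x 10^-4 = 2.22e-11.
[OH^-] = sqrt(Kb x [NO2-]) = sqrt(2.22e-11 x 0.08341) = 1.36e-6 M.
pOH = 5.87, so pH = 14.00 - 5.87 = 8.13.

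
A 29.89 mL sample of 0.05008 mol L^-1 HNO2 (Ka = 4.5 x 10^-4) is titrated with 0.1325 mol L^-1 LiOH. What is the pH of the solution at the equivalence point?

7.95

n(HNO2) = 0.05008 x 0.02989 = 0.001497 mol; V(LiOH) at equivalence = 0.001497/0.1325 = 0.01130 L.
At equivalence all the acid is converted to NO2-; total volume = 0.02989 + 0.01130 = 0.04119 L, so [NO2-] = 0.001497/0.04119 = 0.03634 M.
Kb = Kw/Ka = 1.0e-14 / 4.5 x 10^-4 = 2.22e-11.
[OH^-] = sqrt(Kb x [NO2-]) = sqrt(2.22e-11 x 0.03634) = 8.99e-7 M.
pOH = 6.05, so pH = 14.00 - 6.05 = 7.95.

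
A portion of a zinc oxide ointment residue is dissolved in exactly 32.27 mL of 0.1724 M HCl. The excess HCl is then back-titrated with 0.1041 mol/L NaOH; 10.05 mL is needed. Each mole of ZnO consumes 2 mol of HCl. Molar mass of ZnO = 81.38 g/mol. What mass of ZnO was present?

0.184 g

Total n(HCl) added = 0.1724 x 0.03227 = 0.005563 mol.
n(NaOH) used = 0.1041 x 0.01005 = 0.001046 mol, which equals the excess n(HCl).
So n(HCl) consumed by the sample = 0.005563 - 0.001046 = 0.004517 mol.
n(ZnO) = 0.004517 / 2 = 0.002259 mol.
mass = 0.002259 mol x 81.38 g/mol = 0.184 g.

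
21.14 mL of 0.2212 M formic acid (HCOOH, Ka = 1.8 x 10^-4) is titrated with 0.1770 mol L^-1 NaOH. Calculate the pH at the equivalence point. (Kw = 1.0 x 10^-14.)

n(HCOOH) = 0.2212 x 0.02114 = 0.004676 mol; V(NaOH) at equivalence = 0.004676/0.1770 = 0.02642 L.
At equivalence all the acid is converted to HCOO-; total volume = 0.02114 + 0.02642 = 0.04756 L, so [HCOO-] = 0.004676/0.04756 = 0.09832 M.
Kb = Kw/Ka = 1.0e-14 / 1.8 x 10^-4 = 5.56e-11.
[OH^-] = sqrt(Kb x [HCOO-]) = sqrt(5.56e-11 x 0.09832) = 2.34e-6 M.
pOH = 5.63, so pH = 14.00 - 5.63 = 8.37.

8.37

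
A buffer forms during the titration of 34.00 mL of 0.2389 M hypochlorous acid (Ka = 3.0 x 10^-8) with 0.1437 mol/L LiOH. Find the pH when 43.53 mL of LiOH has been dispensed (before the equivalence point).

Initial n(HClO) = 0.2389 x 0.03400 = 0.008123 mol.
n(LiOH) added = 0.1437 x 0.04353 = 0.006255 mol, converting that many moles of HClO to ClO-.
Remaining n(HClO) = 0.001867 mol; n(ClO-) = 0.006255 mol.
By Henderson-Hasselbalch, pH = pKa + log([A^-]/[HA]) = 7.52 + log(0.006255/0.001867) = 7.52 + (+0.53) = 8.05.

8.05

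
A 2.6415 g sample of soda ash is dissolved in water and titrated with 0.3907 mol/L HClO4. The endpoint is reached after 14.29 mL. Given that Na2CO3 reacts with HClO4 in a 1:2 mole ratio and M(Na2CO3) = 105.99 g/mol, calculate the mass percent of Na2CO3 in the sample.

n(HClO4) = 0.3907 x 0.01429 = 0.005583 mol.
n(Na2CO3) = 0.005583 / 2 = 0.002792 mol.
mass of Na2CO3 = 0.002792 x 105.99 = 0.2959 g.
% purity = 0.2959 / 2.6415 x 100 = 11.2%.

11.2%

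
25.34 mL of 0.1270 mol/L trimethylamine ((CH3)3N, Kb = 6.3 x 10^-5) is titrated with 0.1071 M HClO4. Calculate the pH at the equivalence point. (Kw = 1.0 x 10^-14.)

n((CH3)3N) = 0.1270 x 0.02534 = 0.003218 mol; V(HClO4) at equivalence = 0.003218/0.1071 = 0.03005 L.
At equivalence the base is fully converted to (CH3)3NH+; total volume = 0.05539 L, so [(CH3)3NH+] = 0.003218/0.05539 = 0.05810 M.
Ka((CH3)3NH+) = Kw/Kb = 1.0e-14 / 6.3 x 10^-5 = 1.59e-10.
[H^+] = sqrt(Ka x [(CH3)3NH+]) = sqrt(1.59e-10 x 0.05810) = 3.04e-6 M.
pH = -log(3.04e-6) = 5.52.

5.52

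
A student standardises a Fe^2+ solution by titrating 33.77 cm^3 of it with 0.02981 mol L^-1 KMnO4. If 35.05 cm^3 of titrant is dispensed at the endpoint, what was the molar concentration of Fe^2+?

0.155 M

n(KMnO4) = 0.02981 x 0.03505 = 0.001045 mol.
From the balanced equation, 1 mol KMnO4 reacts with 5 mol Fe^2+, so n(Fe^2+) = 0.001045 x 5/1 = 0.005224 mol.
[Fe^2+] = 0.005224 / 0.03377 L = 0.155 M.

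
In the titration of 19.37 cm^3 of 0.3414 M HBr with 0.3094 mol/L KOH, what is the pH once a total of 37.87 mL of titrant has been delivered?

12.95

n(acid) = 0.3414 x 0.01937 = 0.006613 mol; n(KOH) added = 0.3094 x 0.03787 = 0.01172 mol.
Base is in excess by 0.01172 - 0.006613 = 0.005104 mol in a total volume of 0.05724 L.
[OH^-] = 0.005104/0.05724 = 0.08917 M, so pOH = 1.05 and pH = 14.00 - 1.05 = 12.95.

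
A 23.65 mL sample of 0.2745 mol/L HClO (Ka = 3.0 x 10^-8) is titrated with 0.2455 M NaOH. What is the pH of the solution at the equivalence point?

10.32

n(HClO) = 0.2745 x 0.02365 = 0.006492 mol; V(NaOH) at equivalence = 0.006492/0.2455 = 0.02644 L.
At equivalence all the acid is converted to ClO-; total volume = 0.02365 + 0.02644 = 0.05009 L, so [ClO-] = 0.006492/0.05009 = 0.1296 M.
Kb = Kw/Ka = 1.0e-14 / 3.0 x 10^-8 = 3.33e-7.
[OH^-] = sqrt(Kb x [ClO-]) = sqrt(3.33e-7 x 0.1296) = 0.000208 M.
pOH = 3.68, so pH = 14.00 - 3.68 = 10.32.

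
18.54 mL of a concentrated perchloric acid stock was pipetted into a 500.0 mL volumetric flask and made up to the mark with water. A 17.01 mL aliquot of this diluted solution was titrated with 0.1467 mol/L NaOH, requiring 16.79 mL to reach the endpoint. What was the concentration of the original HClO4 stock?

n(NaOH) = 0.1467 x 0.01679 = 0.002463 mol.
n(HClO4) in the aliquot = 0.002463 mol.
[diluted HClO4] = 0.002463 / 0.01701 = 0.1448 M.
Dilution factor = 500.0/18.54 = 26.97, so [stock] = 0.1448 x 26.97 = 3.91 M.

3.91 M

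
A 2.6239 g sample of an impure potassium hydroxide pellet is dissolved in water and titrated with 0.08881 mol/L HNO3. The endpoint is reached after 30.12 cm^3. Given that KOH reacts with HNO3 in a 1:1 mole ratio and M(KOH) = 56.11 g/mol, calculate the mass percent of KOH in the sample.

5.72%

n(HNO3) = 0.08881 x 0.03012 = 0.002675 mol.
n(KOH) = 0.002675 / 1 = 0.002675 mol.
mass of KOH = 0.002675 x 56.11 = 0.1501 g.
% purity = 0.1501 / 2.6239 x 100 = 5.72%.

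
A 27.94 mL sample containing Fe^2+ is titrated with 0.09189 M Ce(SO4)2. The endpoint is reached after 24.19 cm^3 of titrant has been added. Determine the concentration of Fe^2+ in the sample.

n(Ce(SO4)2) = 0.09189 x 0.02419 = 0.002223 mol.
From the balanced equation, 1 mol Ce(SO4)2 reacts with 1 mol Fe^2+, so n(Fe^2+) = 0.002223 x 1/1 = 0.002223 mol.
[Fe^2+] = 0.002223 / 0.02794 L = 0.0796 M.

0.0796 M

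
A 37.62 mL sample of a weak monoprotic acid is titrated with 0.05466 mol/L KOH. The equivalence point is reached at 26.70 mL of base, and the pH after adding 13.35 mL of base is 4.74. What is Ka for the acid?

1.8 x 10^-5

13.35 mL is half of the equivalence volume, so this is the half-equivalence point where [HA] = [A^-].
At half-equivalence pH = pKa, so pKa = 4.74.
Ka = 10^(-4.74) = 1.8 x 10^-5.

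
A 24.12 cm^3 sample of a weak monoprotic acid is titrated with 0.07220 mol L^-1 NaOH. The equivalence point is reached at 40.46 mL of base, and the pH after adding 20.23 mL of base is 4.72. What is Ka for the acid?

20.23 mL is half of the equivalence volume, so this is the half-equivalence point where [HA] = [A^-].
At half-equivalence pH = pKa, so pKa = 4.72.
Ka = 10^(-4.72) = 1.9 x 10^-5.

1.9 x 10^-5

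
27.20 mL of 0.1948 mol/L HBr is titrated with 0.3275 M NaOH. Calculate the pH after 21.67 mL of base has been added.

12.57

n(acid) = 0.1948 x 0.02720 = 0.005299 mol; n(NaOH) added = 0.3275 x 0.02167 = 0.007097 mol.
Base is in excess by 0.007097 - 0.005299 = 0.001798 mol in a total volume of 0.04887 L.
[OH^-] = 0.001798/0.04887 = 0.03680 M, so pOH = 1.43 and pH = 14.00 - 1.43 = 12.57.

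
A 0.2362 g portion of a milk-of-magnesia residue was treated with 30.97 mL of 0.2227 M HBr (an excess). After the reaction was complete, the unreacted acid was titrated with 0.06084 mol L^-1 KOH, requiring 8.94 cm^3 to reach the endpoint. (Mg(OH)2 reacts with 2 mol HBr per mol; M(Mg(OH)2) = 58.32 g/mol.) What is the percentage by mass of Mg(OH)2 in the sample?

78.4%

Total n(HBr) added = 0.2227 x 0.03097 = 0.006897 mol.
n(KOH) used = 0.06084 x 0.008940 = 0.0005439 mol, which equals the excess n(HBr).
So n(HBr) consumed by the sample = 0.006897 - 0.0005439 = 0.006353 mol.
n(Mg(OH)2) = 0.006353 / 2 = 0.003177 mol.
mass Mg(OH)2 = 0.003177 x 58.32 = 0.1853 g, so %Mg(OH)2 = 0.1853/0.2362 x 100 = 78.4%.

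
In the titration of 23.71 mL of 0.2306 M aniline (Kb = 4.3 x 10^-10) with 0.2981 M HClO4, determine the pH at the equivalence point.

2.76

n(C6H5NH2) = 0.2306 x 0.02371 = 0.005468 mol; V(HClO4) at equivalence = 0.005468/0.2981 = 0.01834 L.
At equivalence the base is fully converted to C6H5NH3+; total volume = 0.04205 L, so [C6H5NH3+] = 0.005468/0.04205 = 0.1300 M.
Ka(C6H5NH3+) = Kw/Kb = 1.0e-14 / 4.3 x 10^-10 = 2.33e-5.
[H^+] = sqrt(Ka x [C6H5NH3+]) = sqrt(2.33e-5 x 0.1300) = 0.00174 M.
pH = -log(0.00174) = 2.76.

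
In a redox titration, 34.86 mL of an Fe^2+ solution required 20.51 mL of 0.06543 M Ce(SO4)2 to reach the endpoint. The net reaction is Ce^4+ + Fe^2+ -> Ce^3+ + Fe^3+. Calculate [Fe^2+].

0.0385 M

n(Ce(SO4)2) = 0.06543 x 0.02051 = 0.001342 mol.
From the balanced equation, 1 mol Ce(SO4)2 reacts with 1 mol Fe^2+, so n(Fe^2+) = 0.001342 x 1/1 = 0.001342 mol.
[Fe^2+] = 0.001342 / 0.03486 L = 0.0385 M.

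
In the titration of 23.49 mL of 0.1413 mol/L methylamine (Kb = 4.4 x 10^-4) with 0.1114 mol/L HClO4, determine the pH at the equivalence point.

5.92

n(CH3NH2) = 0.1413 x 0.02349 = 0.003319 mol; V(HClO4) at equivalence = 0.003319/0.1114 = 0.02979 L.
At equivalence the base is fully converted to CH3NH3+; total volume = 0.05328 L, so [CH3NH3+] = 0.003319/0.05328 = 0.06229 M.
Ka(CH3NH3+) = Kw/Kb = 1.0e-14 / 4.4 x 10^-4 = 2.27e-11.
[H^+] = sqrt(Ka x [CH3NH3+]) = sqrt(2.27e-11 x 0.06229) = 1.19e-6 M.
pH = -log(1.19e-6) = 5.92.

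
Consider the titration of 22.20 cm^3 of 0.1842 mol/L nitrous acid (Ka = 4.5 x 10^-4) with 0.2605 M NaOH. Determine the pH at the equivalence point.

n(HNO2) = 0.1842 x 0.02220 = 0.004089 mol; V(NaOH) at equivalence = 0.004089/0.2605 = 0.01570 L.
At equivalence all the acid is converted to NO2-; total volume = 0.02220 + 0.01570 = 0.03790 L, so [NO2-] = 0.004089/0.03790 = 0.1079 M.
Kb = Kw/Ka = 1.0e-14 / 4.5 x 10^-4 = 2.22e-11.
[OH^-] = sqrt(Kb x [NO2-]) = sqrt(2.22e-11 x 0.1079) = 1.55e-6 M.
pOH = 5.81, so pH = 14.00 - 5.81 = 8.19.

8.19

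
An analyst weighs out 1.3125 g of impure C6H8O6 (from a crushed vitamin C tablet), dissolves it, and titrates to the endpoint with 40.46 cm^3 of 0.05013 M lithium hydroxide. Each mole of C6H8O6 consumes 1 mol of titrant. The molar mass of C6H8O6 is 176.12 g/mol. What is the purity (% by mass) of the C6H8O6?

27.2%

n(LiOH) = 0.05013 x 0.04046 = 0.002028 mol.
n(C6H8O6) = 0.002028 / 1 = 0.002028 mol.
mass of C6H8O6 = 0.002028 x 176.12 = 0.3572 g.
% purity = 0.3572 / 1.3125 x 100 = 27.2%.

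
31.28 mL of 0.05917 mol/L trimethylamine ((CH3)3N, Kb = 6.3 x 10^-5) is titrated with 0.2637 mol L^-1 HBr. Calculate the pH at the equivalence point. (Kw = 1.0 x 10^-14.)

5.56

n((CH3)3N) = 0.05917 x 0.03128 = 0.001851 mol; V(HBr) at equivalence = 0.001851/0.2637 = 0.007019 L.
At equivalence the base is fully converted to (CH3)3NH+; total volume = 0.03830 L, so [(CH3)3NH+] = 0.001851/0.03830 = 0.04833 M.
Ka((CH3)3NH+) = Kw/Kb = 1.0e-14 / 6.3 x 10^-5 = 1.59e-10.
[H^+] = sqrt(Ka x [(CH3)3NH+]) = sqrt(1.59e-10 x 0.04833) = 2.77e-6 M.
pH = -log(2.77e-6) = 5.56.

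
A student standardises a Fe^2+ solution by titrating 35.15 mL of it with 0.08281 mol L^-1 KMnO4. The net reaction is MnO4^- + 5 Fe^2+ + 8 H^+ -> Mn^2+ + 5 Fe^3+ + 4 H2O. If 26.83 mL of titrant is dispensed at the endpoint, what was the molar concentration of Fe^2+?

n(KMnO4) = 0.08281 x 0.02683 = 0.002222 mol.
From the balanced equation, 1 mol KMnO4 reacts with 5 mol Fe^2+, so n(Fe^2+) = 0.002222 x 5/1 = 0.01111 mol.
[Fe^2+] = 0.01111 / 0.03515 L = 0.316 M.

0.316 M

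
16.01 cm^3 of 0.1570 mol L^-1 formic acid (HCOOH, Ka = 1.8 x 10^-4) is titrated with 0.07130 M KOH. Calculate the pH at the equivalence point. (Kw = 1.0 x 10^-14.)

8.22

n(HCOOH) = 0.1570 x 0.01601 = 0.002514 mol; V(KOH) at equivalence = 0.002514/0.07130 = 0.03525 L.
At equivalence all the acid is converted to HCOO-; total volume = 0.01601 + 0.03525 = 0.05126 L, so [HCOO-] = 0.002514/0.05126 = 0.04903 M.
Kb = Kw/Ka = 1.0e-14 / 1.8 x 10^-4 = 5.56e-11.
[OH^-] = sqrt(Kb x [HCOO-]) = sqrt(5.56e-11 x 0.04903) = 1.65e-6 M.
pOH = 5.78, so pH = 14.00 - 5.78 = 8.22.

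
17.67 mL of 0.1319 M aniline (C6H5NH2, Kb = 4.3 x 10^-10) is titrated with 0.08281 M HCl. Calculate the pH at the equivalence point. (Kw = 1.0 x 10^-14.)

2.96

n(C6H5NH2) = 0.1319 x 0.01767 = 0.002331 mol; V(HCl) at equivalence = 0.002331/0.08281 = 0.02814 L.
At equivalence the base is fully converted to C6H5NH3+; total volume = 0.04581 L, so [C6H5NH3+] = 0.002331/0.04581 = 0.05087 M.
Ka(C6H5NH3+) = Kw/Kb = 1.0e-14 / 4.3 x 10^-10 = 2.33e-5.
[H^+] = sqrt(Ka x [C6H5NH3+]) = sqrt(2.33e-5 x 0.05087) = 0.00109 M.
pH = -log(0.00109) = 2.96.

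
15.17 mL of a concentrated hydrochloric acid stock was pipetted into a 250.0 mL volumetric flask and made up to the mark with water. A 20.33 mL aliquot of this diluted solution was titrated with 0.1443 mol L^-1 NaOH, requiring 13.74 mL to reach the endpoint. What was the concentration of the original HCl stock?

n(NaOH) = 0.1443 x 0.01374 = 0.001983 mol.
n(HCl) in the aliquot = 0.001983 mol.
[diluted HCl] = 0.001983 / 0.02033 = 0.09752 M.
Dilution factor = 250.0/15.17 = 16.48, so [stock] = 0.09752 x 16.48 = 1.61 M.

1.61 M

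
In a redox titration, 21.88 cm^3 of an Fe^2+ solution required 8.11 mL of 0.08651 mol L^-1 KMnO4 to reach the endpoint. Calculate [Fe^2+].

0.160 M

n(KMnO4) = 0.08651 x 0.008110 = 0.0007016 mol.
From the balanced equation, 1 mol KMnO4 reacts with 5 mol Fe^2+, so n(Fe^2+) = 0.0007016 x 5/1 = 0.003508 mol.
[Fe^2+] = 0.003508 / 0.02188 L = 0.160 M.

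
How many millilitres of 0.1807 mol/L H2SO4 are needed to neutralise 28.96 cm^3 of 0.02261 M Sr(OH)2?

3.62 mL

n(Sr(OH)2) = 0.02261 mol/L x 0.02896 L = 0.0006548 mol.
At equivalence n(H2SO4) = n(Sr(OH)2) = 0.0006548 mol.
V(H2SO4) = 0.0006548 / 0.1807 = 0.003624 L = 3.62 mL.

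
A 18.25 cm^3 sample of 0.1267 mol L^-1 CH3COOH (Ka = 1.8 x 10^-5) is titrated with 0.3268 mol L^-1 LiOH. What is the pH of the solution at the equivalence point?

8.85

n(CH3COOH) = 0.1267 x 0.01825 = 0.002312 mol; V(LiOH) at equivalence = 0.002312/0.3268 = 0.007076 L.
At equivalence all the acid is converted to CH3COO-; total volume = 0.01825 + 0.007076 = 0.02533 L, so [CH3COO-] = 0.002312/0.02533 = 0.09130 M.
Kb = Kw/Ka = 1.0e-14 / 1.8 x 10^-5 = 5.56e-10.
[OH^-] = sqrt(Kb x [CH3COO-]) = sqrt(5.56e-10 x 0.09130) = 7.12e-6 M.
pOH = 5.15, so pH = 14.00 - 5.15 = 8.85.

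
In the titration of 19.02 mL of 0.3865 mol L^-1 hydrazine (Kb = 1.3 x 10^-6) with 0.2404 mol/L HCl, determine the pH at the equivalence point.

4.47

n(N2H4) = 0.3865 x 0.01902 = 0.007351 mol; V(HCl) at equivalence = 0.007351/0.2404 = 0.03058 L.
At equivalence the base is fully converted to N2H5+; total volume = 0.04960 L, so [N2H5+] = 0.007351/0.04960 = 0.1482 M.
Ka(N2H5+) = Kw/Kb = 1.0e-14 / 1.3 x 10^-6 = 7.69e-9.
[H^+] = sqrt(Ka x [N2H5+]) = sqrt(7.69e-9 x 0.1482) = 3.38e-5 M.
pH = -log(3.38e-5) = 4.47.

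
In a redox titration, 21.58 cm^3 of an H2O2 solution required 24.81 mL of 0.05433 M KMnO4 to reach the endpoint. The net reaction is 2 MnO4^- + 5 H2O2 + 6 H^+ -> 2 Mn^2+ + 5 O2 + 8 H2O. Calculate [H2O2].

0.156 M

n(KMnO4) = 0.05433 x 0.02481 = 0.001348 mol.
From the balanced equation, 2 mol KMnO4 reacts with 5 mol H2O2, so n(H2O2) = 0.001348 x 5/2 = 0.003370 mol.
[H2O2] = 0.003370 / 0.02158 L = 0.156 M.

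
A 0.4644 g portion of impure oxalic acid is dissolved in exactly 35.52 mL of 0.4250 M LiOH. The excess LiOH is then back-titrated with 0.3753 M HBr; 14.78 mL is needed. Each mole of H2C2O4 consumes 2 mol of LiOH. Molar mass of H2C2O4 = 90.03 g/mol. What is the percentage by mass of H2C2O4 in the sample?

Total n(LiOH) added = 0.4250 x 0.03552 = 0.01510 mol.
n(HBr) used = 0.3753 x 0.01478 = 0.005547 mol, which equals the excess n(LiOH).
So n(LiOH) consumed by the sample = 0.01510 - 0.005547 = 0.009549 mol.
n(H2C2O4) = 0.009549 / 2 = 0.004775 mol.
mass H2C2O4 = 0.004775 x 90.03 = 0.4299 g, so %H2C2O4 = 0.4299/0.4644 x 100 = 92.6%.

92.6%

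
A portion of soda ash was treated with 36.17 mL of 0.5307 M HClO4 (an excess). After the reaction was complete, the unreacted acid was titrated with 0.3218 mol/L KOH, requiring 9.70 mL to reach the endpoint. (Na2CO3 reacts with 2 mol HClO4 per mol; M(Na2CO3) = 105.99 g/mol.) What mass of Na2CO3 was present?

0.852 g

Total n(HClO4) added = 0.5307 x 0.03617 = 0.01920 mol.
n(KOH) used = 0.3218 x 0.009700 = 0.003121 mol, which equals the excess n(HClO4).
So n(HClO4) consumed by the sample = 0.01920 - 0.003121 = 0.01607 mol.
n(Na2CO3) = 0.01607 / 2 = 0.008037 mol.
mass = 0.008037 mol x 105.99 g/mol = 0.852 g.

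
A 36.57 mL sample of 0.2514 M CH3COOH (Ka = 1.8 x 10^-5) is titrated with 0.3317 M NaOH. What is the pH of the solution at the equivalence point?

n(CH3COOH) = 0.2514 x 0.03657 = 0.009194 mol; V(NaOH) at equivalence = 0.009194/0.3317 = 0.02772 L.
At equivalence all the acid is converted to CH3COO-; total volume = 0.03657 + 0.02772 = 0.06429 L, so [CH3COO-] = 0.009194/0.06429 = 0.1430 M.
Kb = Kw/Ka = 1.0e-14 / 1.8 x 10^-5 = 5.56e-10.
[OH^-] = sqrt(Kb x [CH3COO-]) = sqrt(5.56e-10 x 0.1430) = 8.91e-6 M.
pOH = 5.05, so pH = 14.00 - 5.05 = 8.95.

8.95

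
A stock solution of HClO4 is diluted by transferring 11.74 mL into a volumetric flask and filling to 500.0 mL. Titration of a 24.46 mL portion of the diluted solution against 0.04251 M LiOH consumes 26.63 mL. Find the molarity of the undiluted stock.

1.97 M

n(LiOH) = 0.04251 x 0.02663 = 0.001132 mol.
n(HClO4) in the aliquot = 0.001132 mol.
[diluted HClO4] = 0.001132 / 0.02446 = 0.04628 M.
Dilution factor = 500.0/11.74 = 42.59, so [stock] = 0.04628 x 42.59 = 1.97 M.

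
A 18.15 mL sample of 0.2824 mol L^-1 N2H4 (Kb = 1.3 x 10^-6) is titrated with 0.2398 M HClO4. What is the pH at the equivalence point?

n(N2H4) = 0.2824 x 0.01815 = 0.005126 mol; V(HClO4) at equivalence = 0.005126/0.2398 = 0.02137 L.
At equivalence the base is fully converted to N2H5+; total volume = 0.03952 L, so [N2H5+] = 0.005126/0.03952 = 0.1297 M.
Ka(N2H5+) = Kw/Kb = 1.0e-14 / 1.3 x 10^-6 = 7.69e-9.
[H^+] = sqrt(Ka x [N2H5+]) = sqrt(7.69e-9 x 0.1297) = 3.16e-5 M.
pH = -log(3.16e-5) = 4.50.

4.50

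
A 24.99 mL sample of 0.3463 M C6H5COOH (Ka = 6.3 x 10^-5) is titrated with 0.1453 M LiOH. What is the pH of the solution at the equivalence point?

n(C6H5COOH) = 0.3463 x 0.02499 = 0.008654 mol; V(LiOH) at equivalence = 0.008654/0.1453 = 0.05956 L.
At equivalence all the acid is converted to C6H5COO-; total volume = 0.02499 + 0.05956 = 0.08455 L, so [C6H5COO-] = 0.008654/0.08455 = 0.1024 M.
Kb = Kw/Ka = 1.0e-14 / 6.3 x 10^-5 = 1.59e-10.
[OH^-] = sqrt(Kb x [C6H5COO-]) = sqrt(1.59e-10 x 0.1024) = 4.03e-6 M.
pOH = 5.39, so pH = 14.00 - 5.39 = 8.61.

8.61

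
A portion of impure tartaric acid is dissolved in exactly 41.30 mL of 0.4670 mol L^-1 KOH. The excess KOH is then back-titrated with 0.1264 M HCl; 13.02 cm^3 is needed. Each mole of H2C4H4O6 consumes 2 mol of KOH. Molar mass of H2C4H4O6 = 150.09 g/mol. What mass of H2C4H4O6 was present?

1.32 g

Total n(KOH) added = 0.4670 x 0.04130 = 0.01929 mol.
n(HCl) used = 0.1264 x 0.01302 = 0.001646 mol, which equals the excess n(KOH).
So n(KOH) consumed by the sample = 0.01929 - 0.001646 = 0.01764 mol.
n(H2C4H4O6) = 0.01764 / 2 = 0.008821 mol.
mass = 0.008821 mol x 150.09 g/mol = 1.32 g.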